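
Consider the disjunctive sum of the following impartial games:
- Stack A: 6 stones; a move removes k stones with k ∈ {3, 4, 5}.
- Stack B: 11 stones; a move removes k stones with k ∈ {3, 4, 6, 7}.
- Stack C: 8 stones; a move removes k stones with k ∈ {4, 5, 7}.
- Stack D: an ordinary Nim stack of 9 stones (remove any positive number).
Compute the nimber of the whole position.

9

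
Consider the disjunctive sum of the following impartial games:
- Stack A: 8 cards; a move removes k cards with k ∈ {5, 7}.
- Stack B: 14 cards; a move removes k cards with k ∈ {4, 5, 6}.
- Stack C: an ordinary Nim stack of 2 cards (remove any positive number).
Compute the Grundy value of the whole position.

2

Build the Grundy sequence for stack A with g(k) = mex{g(k−s) : s ∈ {5, 7}, s ≤ k}:
k:     0  1  2  3  4  5  6  7  8
g(k):  0  0  0  0  0  1  1  1  1
So g(8) = 1.
Build the Grundy sequence for stack B with g(k) = mex{g(k−s) : s ∈ {4, 5, 6}, s ≤ k}:
g(0) = mex{} = 0
g(1) = mex{} = 0
g(2) = mex{} = 0
g(3) = mex{} = 0
g(4) = mex{0} = 1
g(5) = mex{0} = 1
g(6) = mex{0} = 1
g(7) = mex{0} = 1
g(8) = mex{0,1} = 2
g(9) = mex{0,1} = 2
g(10) = mex{1} = 0
g(11) = mex{1} = 0
g(12) = mex{1,2} = 0
g(13) = mex{1,2} = 0
g(14) = mex{0,2} = 1
So g(14) = 1.
Stack C is a plain Nim stack of size 2, so its Grundy value is 2.
The value of a disjunctive sum is the nim-sum of the parts.
Combined value = 1 XOR 1 XOR 2 = 2.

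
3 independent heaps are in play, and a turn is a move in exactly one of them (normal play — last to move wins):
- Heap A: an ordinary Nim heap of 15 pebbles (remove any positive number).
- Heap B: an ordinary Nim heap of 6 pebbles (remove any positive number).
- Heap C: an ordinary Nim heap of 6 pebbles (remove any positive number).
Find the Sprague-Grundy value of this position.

Heap A is a plain Nim heap of size 15, so its Grundy value is 15.
Heap B is a plain Nim heap of size 6, so its Grundy value is 6.
Heap C is a plain Nim heap of size 6, so its Grundy value is 6.
The value of a disjunctive sum is the nim-sum of the parts.
Combined value = 15 XOR 6 XOR 6 = 15.

15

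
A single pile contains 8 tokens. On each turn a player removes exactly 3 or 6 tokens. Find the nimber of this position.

Compute g(0), g(1), … for moves {3, 6}:
k:     0  1  2  3  4  5  6  7  8
g(k):  0  0  0  1  1  1  2  2  2
So g(8) = 2.

2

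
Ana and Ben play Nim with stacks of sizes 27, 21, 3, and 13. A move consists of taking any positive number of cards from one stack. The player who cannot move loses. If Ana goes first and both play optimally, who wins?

Ben wins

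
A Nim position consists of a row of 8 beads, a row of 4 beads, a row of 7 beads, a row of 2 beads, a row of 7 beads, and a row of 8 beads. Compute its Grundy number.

6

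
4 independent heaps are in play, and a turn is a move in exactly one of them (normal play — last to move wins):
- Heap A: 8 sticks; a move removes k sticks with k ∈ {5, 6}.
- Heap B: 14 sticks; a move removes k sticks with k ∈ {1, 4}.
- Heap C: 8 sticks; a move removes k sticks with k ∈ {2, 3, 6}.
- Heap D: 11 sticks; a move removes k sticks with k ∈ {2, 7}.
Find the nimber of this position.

0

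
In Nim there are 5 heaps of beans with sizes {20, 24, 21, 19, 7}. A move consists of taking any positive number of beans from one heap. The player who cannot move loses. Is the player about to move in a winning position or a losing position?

Compute the nim-sum pairwise:
20 XOR 24 = 12
12 XOR 21 = 25
25 XOR 19 = 10
10 XOR 7 = 13
The nim-sum is 13 ≠ 0, so this is an N-position: the player to move can win.

Winning position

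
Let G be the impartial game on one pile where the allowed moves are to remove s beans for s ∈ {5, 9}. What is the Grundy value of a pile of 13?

2

Grundy values for subtraction set {5, 9}:
k:     0  1  2  3  4  5  6  7  8  9 10 11 12 13
g(k):  0  0  0  0  0  1  1  1  1  1  2  2  2  2
So g(13) = 2.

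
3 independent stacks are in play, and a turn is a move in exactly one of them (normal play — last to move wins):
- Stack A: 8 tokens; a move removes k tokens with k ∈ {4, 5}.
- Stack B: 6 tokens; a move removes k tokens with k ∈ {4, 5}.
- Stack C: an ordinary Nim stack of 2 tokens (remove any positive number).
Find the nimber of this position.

1

Grundy values for stack A (subtraction set {4, 5}):
g(0) = mex{} = 0
g(1) = mex{} = 0
g(2) = mex{} = 0
g(3) = mex{} = 0
g(4) = mex{0} = 1
g(5) = mex{0} = 1
g(6) = mex{0} = 1
g(7) = mex{0} = 1
g(8) = mex{0,1} = 2
So g(8) = 2.
For stack B, compute g(0), g(1), … with moves {4, 5}:
g(0) = mex{} = 0
g(1) = mex{} = 0
g(2) = mex{} = 0
g(3) = mex{} = 0
g(4) = mex{0} = 1
g(5) = mex{0} = 1
g(6) = mex{0} = 1
So g(6) = 1.
Stack C is a plain Nim stack of size 2, so its Grundy value is 2.
By the Sprague-Grundy theorem, the Grundy value of a sum of independent games is the XOR of the component values.
Combined value = 2 ⊕ 1 ⊕ 2 = 1.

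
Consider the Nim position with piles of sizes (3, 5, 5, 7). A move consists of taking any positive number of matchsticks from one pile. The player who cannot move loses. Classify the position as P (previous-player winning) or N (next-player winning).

N-position

Compute the nim-sum pairwise:
3 ^ 5 = 6
6 ^ 5 = 3
3 ^ 7 = 4
The nim-sum is 4 ≠ 0, so this is an N-position: the player to move can win.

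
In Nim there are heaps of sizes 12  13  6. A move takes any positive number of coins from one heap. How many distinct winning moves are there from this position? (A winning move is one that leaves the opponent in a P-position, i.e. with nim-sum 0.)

3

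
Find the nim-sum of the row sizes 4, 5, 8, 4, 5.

Compute the nim-sum pairwise:
4 ^ 5 = 1
1 ^ 8 = 9
9 ^ 4 = 13
13 ^ 5 = 8

8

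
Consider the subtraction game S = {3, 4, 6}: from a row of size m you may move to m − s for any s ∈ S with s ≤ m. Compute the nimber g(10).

Compute g(0), g(1), … for moves {3, 4, 6}:
k:     0  1  2  3  4  5  6  7  8  9 10
g(k):  0  0  0  1  1  1  2  2  2  0  0
So g(10) = 0.

0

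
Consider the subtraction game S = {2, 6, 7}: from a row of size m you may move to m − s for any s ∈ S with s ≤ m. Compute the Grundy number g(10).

Compute g(0), g(1), … for moves {2, 6, 7}:
k:     0  1  2  3  4  5  6  7  8  9 10
g(k):  0  0  1  1  0  0  1  1  2  0  3
So g(10) = 3.

3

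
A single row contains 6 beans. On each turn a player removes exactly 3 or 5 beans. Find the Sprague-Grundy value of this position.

2

Build the Grundy sequence with g(k) = mex{g(k−s) : s ∈ {3, 5}, s ≤ k}:
k:     0  1  2  3  4  5  6
g(k):  0  0  0  1  1  1  2
So g(6) = 2.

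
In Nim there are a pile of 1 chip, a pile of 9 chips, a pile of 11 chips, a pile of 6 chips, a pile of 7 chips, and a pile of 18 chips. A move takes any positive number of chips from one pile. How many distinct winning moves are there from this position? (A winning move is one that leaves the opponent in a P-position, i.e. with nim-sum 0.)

In binary:
  00001  (1)
  01001  (9)
  01011  (11)
  00110  (6)
  00111  (7)
  10010  (18)
  -----
  10000  (16)
The overall nim-sum is X = 16. A pile of size p has a winning move iff p XOR X < p (reduce it to p XOR X).
  1: 1 XOR 16 = 17 ≥ 1 — no move.
  9: 9 XOR 16 = 25 ≥ 9 — no move.
  11: 11 XOR 16 = 27 ≥ 11 — no move.
  6: 6 XOR 16 = 22 ≥ 6 — no move.
  7: 7 XOR 16 = 23 ≥ 7 — no move.
  18: 18 XOR 16 = 2 < 18 — winning move (to 2).
That gives 1 winning move.

1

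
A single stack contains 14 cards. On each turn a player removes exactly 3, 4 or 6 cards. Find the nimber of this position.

Build the Grundy sequence with g(k) = mex{g(k−s) : s ∈ {3, 4, 6}, s ≤ k}:
g(0) = mex{} = 0
g(1) = mex{} = 0
g(2) = mex{} = 0
g(3) = mex{0} = 1
g(4) = mex{0} = 1
g(5) = mex{0} = 1
g(6) = mex{0,1} = 2
g(7) = mex{0,1} = 2
g(8) = mex{0,1} = 2
g(9) = mex{1,2} = 0
g(10) = mex{1,2} = 0
g(11) = mex{1,2} = 0
g(12) = mex{0,2} = 1
g(13) = mex{0,2} = 1
g(14) = mex{0,2} = 1
So g(14) = 1.

1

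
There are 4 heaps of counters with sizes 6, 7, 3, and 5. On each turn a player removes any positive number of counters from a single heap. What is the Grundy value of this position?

7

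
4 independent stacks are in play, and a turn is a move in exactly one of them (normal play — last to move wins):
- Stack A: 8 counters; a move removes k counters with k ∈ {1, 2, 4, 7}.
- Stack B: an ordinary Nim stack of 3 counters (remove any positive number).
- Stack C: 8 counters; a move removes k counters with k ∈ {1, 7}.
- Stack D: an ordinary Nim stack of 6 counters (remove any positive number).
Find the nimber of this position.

7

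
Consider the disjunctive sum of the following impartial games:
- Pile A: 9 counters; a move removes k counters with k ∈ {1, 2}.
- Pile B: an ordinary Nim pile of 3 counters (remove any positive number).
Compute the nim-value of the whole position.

For pile A, compute g(0), g(1), … with moves {1, 2}:
k:     0  1  2  3  4  5  6  7  8  9
g(k):  0  1  2  0  1  2  0  1  2  0
So g(9) = 0.
Pile B is a plain Nim pile of size 3, so its Grundy value is 3.
By the Sprague-Grundy theorem, the Grundy value of a sum of independent games is the XOR of the component values.
Combined value = 0 ⊕ 3 = 3.

3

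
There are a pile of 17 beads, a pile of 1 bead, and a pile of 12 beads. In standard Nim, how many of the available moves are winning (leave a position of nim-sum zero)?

1

Bitwise XOR of the heap sizes:
  10001  (17)
  00001  (1)
  01100  (12)
  -----
  11100  (28)
The overall nim-sum is X = 28. A pile of size p has a winning move iff p XOR X < p (reduce it to p XOR X).
  17: 17 XOR 28 = 13 < 17 — winning move (to 13).
  1: 1 XOR 28 = 29 ≥ 1 — no move.
  12: 12 XOR 28 = 16 ≥ 12 — no move.
That gives 1 winning move.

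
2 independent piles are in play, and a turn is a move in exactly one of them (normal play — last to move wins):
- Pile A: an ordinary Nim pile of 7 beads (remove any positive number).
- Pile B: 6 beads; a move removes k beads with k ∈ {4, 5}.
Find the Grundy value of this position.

6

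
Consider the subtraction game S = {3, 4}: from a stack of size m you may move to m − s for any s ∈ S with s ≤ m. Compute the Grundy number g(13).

Grundy values for subtraction set {3, 4}:
k:     0  1  2  3  4  5  6  7  8  9 10 11 12 13
g(k):  0  0  0  1  1  1  2  0  0  0  1  1  1  2
So g(13) = 2.

2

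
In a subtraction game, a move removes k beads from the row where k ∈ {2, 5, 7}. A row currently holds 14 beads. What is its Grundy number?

0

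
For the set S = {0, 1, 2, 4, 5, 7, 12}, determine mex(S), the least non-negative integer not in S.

3

The values 0, 1, 2 are all present; 3 is the first non-negative integer missing from the set.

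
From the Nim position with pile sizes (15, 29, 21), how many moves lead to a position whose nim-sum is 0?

Bitwise XOR of the heap sizes:
  01111  (15)
  11101  (29)
  10101  (21)
  -----
  00111  (7)
The overall nim-sum is X = 7. A pile of size p has a winning move iff p XOR X < p (reduce it to p XOR X).
  15: 15 XOR 7 = 8 < 15 — winning move (to 8).
  29: 29 XOR 7 = 26 < 29 — winning move (to 26).
  21: 21 XOR 7 = 18 < 21 — winning move (to 18).
That gives 3 winning moves.

3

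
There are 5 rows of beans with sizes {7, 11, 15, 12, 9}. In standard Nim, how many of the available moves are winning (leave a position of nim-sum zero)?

3

Compute the nim-sum pairwise:
7 ⊕ 11 = 12
12 ⊕ 15 = 3
3 ⊕ 12 = 15
15 ⊕ 9 = 6
The overall nim-sum is X = 6. A row of size p has a winning move iff p XOR X < p (reduce it to p XOR X).
  7: 7 XOR 6 = 1 < 7 — winning move (to 1).
  11: 11 XOR 6 = 13 ≥ 11 — no move.
  15: 15 XOR 6 = 9 < 15 — winning move (to 9).
  12: 12 XOR 6 = 10 < 12 — winning move (to 10).
  9: 9 XOR 6 = 15 ≥ 9 — no move.
That gives 3 winning moves.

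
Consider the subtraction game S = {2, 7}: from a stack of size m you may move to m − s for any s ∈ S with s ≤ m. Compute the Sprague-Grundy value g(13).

0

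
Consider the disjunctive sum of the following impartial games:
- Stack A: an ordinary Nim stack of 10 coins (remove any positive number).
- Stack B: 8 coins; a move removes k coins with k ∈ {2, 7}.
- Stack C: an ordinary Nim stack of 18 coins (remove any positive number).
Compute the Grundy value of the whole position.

26

Stack A is a plain Nim stack of size 10, so its Grundy value is 10.
For stack B, compute g(0), g(1), … with moves {2, 7}:
k:     0  1  2  3  4  5  6  7  8
g(k):  0  0  1  1  0  0  1  1  2
So g(8) = 2.
Stack C is a plain Nim stack of size 18, so its Grundy value is 18.
By the Sprague-Grundy theorem, the Grundy value of a sum of independent games is the XOR of the component values.
Combined value = 10 ⊕ 2 ⊕ 18 = 26.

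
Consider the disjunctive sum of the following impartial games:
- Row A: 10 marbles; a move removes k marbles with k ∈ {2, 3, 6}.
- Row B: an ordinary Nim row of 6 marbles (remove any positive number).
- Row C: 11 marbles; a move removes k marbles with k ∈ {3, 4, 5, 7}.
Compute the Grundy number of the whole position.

6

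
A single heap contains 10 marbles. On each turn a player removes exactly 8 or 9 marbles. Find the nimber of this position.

1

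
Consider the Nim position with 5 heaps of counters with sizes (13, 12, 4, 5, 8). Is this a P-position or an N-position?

N-position

Compute the nim-sum pairwise:
13 ⊕ 12 = 1
1 ⊕ 4 = 5
5 ⊕ 5 = 0
0 ⊕ 8 = 8
The nim-sum is 8 ≠ 0, so this is an N-position: the player to move can win.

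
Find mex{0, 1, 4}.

2

The values 0, 1 are all present; 2 is the first non-negative integer missing from the set.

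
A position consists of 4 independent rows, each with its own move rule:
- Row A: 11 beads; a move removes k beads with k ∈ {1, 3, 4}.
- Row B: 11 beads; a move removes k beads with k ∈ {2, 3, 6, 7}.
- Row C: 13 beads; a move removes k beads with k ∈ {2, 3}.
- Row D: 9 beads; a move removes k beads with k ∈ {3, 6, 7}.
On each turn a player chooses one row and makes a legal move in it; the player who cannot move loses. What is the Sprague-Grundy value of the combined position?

1

Grundy values for row A (subtraction set {1, 3, 4}):
g(0) = mex{} = 0
g(1) = mex{0} = 1
g(2) = mex{1} = 0
g(3) = mex{0} = 1
g(4) = mex{0,1} = 2
g(5) = mex{0,1,2} = 3
g(6) = mex{0,1,3} = 2
g(7) = mex{1,2} = 0
g(8) = mex{0,2,3} = 1
g(9) = mex{1,2,3} = 0
g(10) = mex{0,2} = 1
g(11) = mex{0,1} = 2
So g(11) = 2.
Build the Grundy sequence for row B with g(k) = mex{g(k−s) : s ∈ {2, 3, 6, 7}, s ≤ k}:
g(0) = mex{} = 0
g(1) = mex{} = 0
g(2) = mex{0} = 1
g(3) = mex{0} = 1
g(4) = mex{0,1} = 2
g(5) = mex{1} = 0
g(6) = mex{0,1,2} = 3
g(7) = mex{0,2} = 1
g(8) = mex{0,1,3} = 2
g(9) = mex{1,3} = 0
g(10) = mex{1,2} = 0
g(11) = mex{0,2} = 1
So g(11) = 1.
Build the Grundy sequence for row C with g(k) = mex{g(k−s) : s ∈ {2, 3}, s ≤ k}:
k:     0  1  2  3  4  5  6  7  8  9 10 11 12 13
g(k):  0  0  1  1  2  0  0  1  1  2  0  0  1  1
So g(13) = 1.
Build the Grundy sequence for row D with g(k) = mex{g(k−s) : s ∈ {3, 6, 7}, s ≤ k}:
g(0) = mex{} = 0
g(1) = mex{} = 0
g(2) = mex{} = 0
g(3) = mex{0} = 1
g(4) = mex{0} = 1
g(5) = mex{0} = 1
g(6) = mex{0,1} = 2
g(7) = mex{0,1} = 2
g(8) = mex{0,1} = 2
g(9) = mex{0,1,2} = 3
So g(9) = 3.
The value of a disjunctive sum is the nim-sum of the parts.
Combined value = 2 XOR 1 XOR 1 XOR 3 = 1.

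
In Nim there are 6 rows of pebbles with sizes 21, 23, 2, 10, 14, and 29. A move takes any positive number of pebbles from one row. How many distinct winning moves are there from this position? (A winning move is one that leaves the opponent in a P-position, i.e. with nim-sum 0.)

In binary:
  10101  (21)
  10111  (23)
  00010  (2)
  01010  (10)
  01110  (14)
  11101  (29)
  -----
  11001  (25)
The overall nim-sum is X = 25. A row of size p has a winning move iff p XOR X < p (reduce it to p XOR X).
  21: 21 XOR 25 = 12 < 21 — winning move (to 12).
  23: 23 XOR 25 = 14 < 23 — winning move (to 14).
  2: 2 XOR 25 = 27 ≥ 2 — no move.
  10: 10 XOR 25 = 19 ≥ 10 — no move.
  14: 14 XOR 25 = 23 ≥ 14 — no move.
  29: 29 XOR 25 = 4 < 29 — winning move (to 4).
That gives 3 winning moves.

3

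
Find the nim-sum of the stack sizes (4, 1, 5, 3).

3

Nim-sum: 4 ^ 1 ^ 5 ^ 3 = 3.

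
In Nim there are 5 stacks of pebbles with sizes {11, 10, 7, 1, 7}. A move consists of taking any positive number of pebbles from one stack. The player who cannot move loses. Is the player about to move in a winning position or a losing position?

Losing position

Compute the nim-sum pairwise:
11 ⊕ 10 = 1
1 ⊕ 7 = 6
6 ⊕ 1 = 7
7 ⊕ 7 = 0
The nim-sum is 0, so this is a P-position: the player to move is in a losing position under optimal play.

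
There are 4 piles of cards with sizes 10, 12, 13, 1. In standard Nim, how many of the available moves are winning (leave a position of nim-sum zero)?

Compute the nim-sum pairwise:
10 XOR 12 = 6
6 XOR 13 = 11
11 XOR 1 = 10
The overall nim-sum is X = 10. A pile of size p has a winning move iff p XOR X < p (reduce it to p XOR X).
  10: 10 XOR 10 = 0 < 10 — winning move (to 0).
  12: 12 XOR 10 = 6 < 12 — winning move (to 6).
  13: 13 XOR 10 = 7 < 13 — winning move (to 7).
  1: 1 XOR 10 = 11 ≥ 1 — no move.
That gives 3 winning moves.

3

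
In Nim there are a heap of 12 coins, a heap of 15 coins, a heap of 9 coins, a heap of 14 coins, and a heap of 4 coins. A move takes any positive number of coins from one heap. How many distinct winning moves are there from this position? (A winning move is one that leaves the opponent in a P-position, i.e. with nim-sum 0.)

0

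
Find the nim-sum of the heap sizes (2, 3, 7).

Nim-sum: 2 ^ 3 ^ 7 = 6.

6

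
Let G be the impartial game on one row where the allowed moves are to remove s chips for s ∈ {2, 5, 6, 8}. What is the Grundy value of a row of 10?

Grundy values for subtraction set {2, 5, 6, 8}:
k:     0  1  2  3  4  5  6  7  8  9 10
g(k):  0  0  1  1  0  2  1  3  2  2  3
So g(10) = 3.

3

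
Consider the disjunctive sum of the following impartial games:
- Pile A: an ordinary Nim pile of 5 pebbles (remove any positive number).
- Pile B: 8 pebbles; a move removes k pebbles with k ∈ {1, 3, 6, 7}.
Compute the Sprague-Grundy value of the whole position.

7

Pile A is a plain Nim pile of size 5, so its Grundy value is 5.
For pile B, compute g(0), g(1), … with moves {1, 3, 6, 7}:
k:     0  1  2  3  4  5  6  7  8
g(k):  0  1  0  1  0  1  2  3  2
So g(8) = 2.
The value of a disjunctive sum is the nim-sum of the parts.
Combined value = 5 XOR 2 = 7.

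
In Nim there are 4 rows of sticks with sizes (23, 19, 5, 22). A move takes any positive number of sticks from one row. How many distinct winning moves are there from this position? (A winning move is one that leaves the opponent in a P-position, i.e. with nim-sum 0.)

3

Nim-sum: 23 ^ 19 ^ 5 ^ 22 = 23.
The overall nim-sum is X = 23. A row of size p has a winning move iff p XOR X < p (reduce it to p XOR X).
  23: 23 XOR 23 = 0 < 23 — winning move (to 0).
  19: 19 XOR 23 = 4 < 19 — winning move (to 4).
  5: 5 XOR 23 = 18 ≥ 5 — no move.
  22: 22 XOR 23 = 1 < 22 — winning move (to 1).
That gives 3 winning moves.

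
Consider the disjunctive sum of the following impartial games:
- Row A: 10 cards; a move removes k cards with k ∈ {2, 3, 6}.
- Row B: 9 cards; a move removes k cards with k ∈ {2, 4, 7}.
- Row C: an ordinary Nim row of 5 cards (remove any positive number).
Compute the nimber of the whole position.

5

Build the Grundy sequence for row A with g(k) = mex{g(k−s) : s ∈ {2, 3, 6}, s ≤ k}:
g(0) = mex{} = 0
g(1) = mex{} = 0
g(2) = mex{0} = 1
g(3) = mex{0} = 1
g(4) = mex{0,1} = 2
g(5) = mex{1} = 0
g(6) = mex{0,1,2} = 3
g(7) = mex{0,2} = 1
g(8) = mex{0,1,3} = 2
g(9) = mex{1,3} = 0
g(10) = mex{1,2} = 0
So g(10) = 0.
Build the Grundy sequence for row B with g(k) = mex{g(k−s) : s ∈ {2, 4, 7}, s ≤ k}:
g(0) = mex{} = 0
g(1) = mex{} = 0
g(2) = mex{0} = 1
g(3) = mex{0} = 1
g(4) = mex{0,1} = 2
g(5) = mex{0,1} = 2
g(6) = mex{1,2} = 0
g(7) = mex{0,1,2} = 3
g(8) = mex{0,2} = 1
g(9) = mex{1,2,3} = 0
So g(9) = 0.
Row C is a plain Nim row of size 5, so its Grundy value is 5.
By the Sprague-Grundy theorem, the Grundy value of a sum of independent games is the XOR of the component values.
Combined value = 0 XOR 0 XOR 5 = 5.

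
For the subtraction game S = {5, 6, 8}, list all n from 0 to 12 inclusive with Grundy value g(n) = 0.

Compute g(0), g(1), … for moves {5, 6, 8}:
g(0) = mex{} = 0
g(1) = mex{} = 0
g(2) = mex{} = 0
g(3) = mex{} = 0
g(4) = mex{} = 0
g(5) = mex{0} = 1
g(6) = mex{0} = 1
g(7) = mex{0} = 1
g(8) = mex{0} = 1
g(9) = mex{0} = 1
g(10) = mex{0,1} = 2
g(11) = mex{0,1} = 2
g(12) = mex{0,1} = 2
The P-positions (g = 0) in 0..12 are 0, 1, 2, 3, 4.

0, 1, 2, 3, 4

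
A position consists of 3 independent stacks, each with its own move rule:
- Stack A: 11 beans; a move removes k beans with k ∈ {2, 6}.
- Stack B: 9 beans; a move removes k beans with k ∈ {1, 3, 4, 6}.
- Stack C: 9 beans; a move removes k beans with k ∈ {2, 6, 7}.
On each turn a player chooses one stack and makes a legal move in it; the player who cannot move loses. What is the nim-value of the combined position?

For stack A, compute g(0), g(1), … with moves {2, 6}:
k:     0  1  2  3  4  5  6  7  8  9 10 11
g(k):  0  0  1  1  0  0  1  1  0  0  1  1
So g(11) = 1.
For stack B, compute g(0), g(1), … with moves {1, 3, 4, 6}:
g(0) = mex{} = 0
g(1) = mex{0} = 1
g(2) = mex{1} = 0
g(3) = mex{0} = 1
g(4) = mex{0,1} = 2
g(5) = mex{0,1,2} = 3
g(6) = mex{0,1,3} = 2
g(7) = mex{1,2} = 0
g(8) = mex{0,2,3} = 1
g(9) = mex{1,2,3} = 0
So g(9) = 0.
For stack C, compute g(0), g(1), … with moves {2, 6, 7}:
k:     0  1  2  3  4  5  6  7  8  9
g(k):  0  0  1  1  0  0  1  1  2  0
So g(9) = 0.
By the Sprague-Grundy theorem, the Grundy value of a sum of independent games is the XOR of the component values.
Combined value = 1 ⊕ 0 ⊕ 0 = 1.

1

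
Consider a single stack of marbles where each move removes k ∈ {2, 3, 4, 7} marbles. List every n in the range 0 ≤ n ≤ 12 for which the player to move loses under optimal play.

Build the Grundy sequence with g(k) = mex{g(k−s) : s ∈ {2, 3, 4, 7}, s ≤ k}:
k:     0  1  2  3  4  5  6  7  8  9 10 11 12
g(k):  0  0  1  1  2  2  0  3  1  4  2  0  0
The P-positions (g = 0) in 0..12 are 0, 1, 6, 11, 12.

0, 1, 6, 11, 12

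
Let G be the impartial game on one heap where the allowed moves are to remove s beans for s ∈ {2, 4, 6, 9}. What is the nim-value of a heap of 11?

0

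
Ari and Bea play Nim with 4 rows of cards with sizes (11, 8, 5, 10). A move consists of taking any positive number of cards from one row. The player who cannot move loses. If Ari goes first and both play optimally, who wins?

Ari wins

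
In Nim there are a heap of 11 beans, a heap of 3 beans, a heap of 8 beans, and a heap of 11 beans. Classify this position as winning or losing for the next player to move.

Compute the nim-sum pairwise:
11 ^ 3 = 8
8 ^ 8 = 0
0 ^ 11 = 11
The nim-sum is 11 ≠ 0, so this is an N-position: the player to move can win.

Winning position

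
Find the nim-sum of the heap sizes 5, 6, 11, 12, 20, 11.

27

Nim-sum: 5 ^ 6 ^ 11 ^ 12 ^ 20 ^ 11 = 27.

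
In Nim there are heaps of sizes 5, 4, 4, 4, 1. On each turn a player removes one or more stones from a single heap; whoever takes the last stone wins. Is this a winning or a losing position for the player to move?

Bitwise XOR of the heap sizes:
  101  (5)
  100  (4)
  100  (4)
  100  (4)
  001  (1)
  ---
  000  (0)
The nim-sum is 0, so this is a P-position: the player to move is in a losing position under optimal play.

Losing position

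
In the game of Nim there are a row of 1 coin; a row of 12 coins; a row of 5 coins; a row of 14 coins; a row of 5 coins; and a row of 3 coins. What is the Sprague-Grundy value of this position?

0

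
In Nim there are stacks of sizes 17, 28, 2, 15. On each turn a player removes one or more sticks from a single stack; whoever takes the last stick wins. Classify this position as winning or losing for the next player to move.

Nim-sum: 17 ^ 28 ^ 2 ^ 15 = 0.
The nim-sum is 0, so this is a P-position: the player to move is in a losing position under optimal play.

Losing position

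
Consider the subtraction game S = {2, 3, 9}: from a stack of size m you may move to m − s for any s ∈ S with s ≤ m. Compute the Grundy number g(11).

Build the Grundy sequence with g(k) = mex{g(k−s) : s ∈ {2, 3, 9}, s ≤ k}:
g(0) = mex{} = 0
g(1) = mex{} = 0
g(2) = mex{0} = 1
g(3) = mex{0} = 1
g(4) = mex{0,1} = 2
g(5) = mex{1} = 0
g(6) = mex{1,2} = 0
g(7) = mex{0,2} = 1
g(8) = mex{0} = 1
g(9) = mex{0,1} = 2
g(10) = mex{0,1} = 2
g(11) = mex{1,2} = 0
So g(11) = 0.

0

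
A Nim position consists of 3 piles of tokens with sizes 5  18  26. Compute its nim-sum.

Nim-sum: 5 ^ 18 ^ 26 = 13.

13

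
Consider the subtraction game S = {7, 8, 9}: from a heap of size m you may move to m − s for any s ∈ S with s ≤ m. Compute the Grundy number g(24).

Compute g(0), g(1), … for moves {7, 8, 9}:
k:     0  1  2  3  4  5  6  7  8  9 10 11 12 13 14 15 16 17 18 19 20 21 22 23 24
g(k):  0  0  0  0  0  0  0  1  1  1  1  1  1  1  2  2  0  0  0  0  0  0  0  1  1
So g(24) = 1.

1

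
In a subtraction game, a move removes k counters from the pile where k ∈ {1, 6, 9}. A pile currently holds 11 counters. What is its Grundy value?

Build the Grundy sequence with g(k) = mex{g(k−s) : s ∈ {1, 6, 9}, s ≤ k}:
g(0) = mex{} = 0
g(1) = mex{0} = 1
g(2) = mex{1} = 0
g(3) = mex{0} = 1
g(4) = mex{1} = 0
g(5) = mex{0} = 1
g(6) = mex{0,1} = 2
g(7) = mex{1,2} = 0
g(8) = mex{0} = 1
g(9) = mex{0,1} = 2
g(10) = mex{0,1,2} = 3
g(11) = mex{0,1,3} = 2
So g(11) = 2.

2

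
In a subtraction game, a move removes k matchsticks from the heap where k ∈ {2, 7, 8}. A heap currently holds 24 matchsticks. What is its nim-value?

0

Grundy values for subtraction set {2, 7, 8}:
k:     0  1  2  3  4  5  6  7  8  9 10 11 12 13 14 15 16 17 18 19 20 21 22 23 24
g(k):  0  0  1  1  0  0  1  1  2  2  0  3  1  2  0  0  1  1  2  0  0  1  1  2  0
So g(24) = 0.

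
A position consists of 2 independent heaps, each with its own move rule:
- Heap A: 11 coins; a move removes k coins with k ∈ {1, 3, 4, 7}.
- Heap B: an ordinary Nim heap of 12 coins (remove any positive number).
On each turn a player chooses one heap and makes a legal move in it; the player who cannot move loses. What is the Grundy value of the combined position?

For heap A, compute g(0), g(1), … with moves {1, 3, 4, 7}:
g(0) = mex{} = 0
g(1) = mex{0} = 1
g(2) = mex{1} = 0
g(3) = mex{0} = 1
g(4) = mex{0,1} = 2
g(5) = mex{0,1,2} = 3
g(6) = mex{0,1,3} = 2
g(7) = mex{0,1,2} = 3
g(8) = mex{1,2,3} = 0
g(9) = mex{0,2,3} = 1
g(10) = mex{1,2,3} = 0
g(11) = mex{0,2,3} = 1
So g(11) = 1.
Heap B is a plain Nim heap of size 12, so its Grundy value is 12.
The value of a disjunctive sum is the nim-sum of the parts.
Combined value = 1 XOR 12 = 13.

13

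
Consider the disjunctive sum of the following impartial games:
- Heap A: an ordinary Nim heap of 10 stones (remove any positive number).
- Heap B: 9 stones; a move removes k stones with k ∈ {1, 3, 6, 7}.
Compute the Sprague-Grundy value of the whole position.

9

Heap A is a plain Nim heap of size 10, so its Grundy value is 10.
Grundy values for heap B (subtraction set {1, 3, 6, 7}):
g(0) = mex{} = 0
g(1) = mex{0} = 1
g(2) = mex{1} = 0
g(3) = mex{0} = 1
g(4) = mex{1} = 0
g(5) = mex{0} = 1
g(6) = mex{0,1} = 2
g(7) = mex{0,1,2} = 3
g(8) = mex{0,1,3} = 2
g(9) = mex{0,1,2} = 3
So g(9) = 3.
By the Sprague-Grundy theorem, the Grundy value of a sum of independent games is the XOR of the component values.
Combined value = 10 XOR 3 = 9.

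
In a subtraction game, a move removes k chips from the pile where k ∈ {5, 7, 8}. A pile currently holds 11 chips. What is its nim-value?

2

Build the Grundy sequence with g(k) = mex{g(k−s) : s ∈ {5, 7, 8}, s ≤ k}:
k:     0  1  2  3  4  5  6  7  8  9 10 11
g(k):  0  0  0  0  0  1  1  1  1  1  2  2
So g(11) = 2.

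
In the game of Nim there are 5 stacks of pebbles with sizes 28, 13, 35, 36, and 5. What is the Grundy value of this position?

Compute the nim-sum pairwise:
28 ^ 13 = 17
17 ^ 35 = 50
50 ^ 36 = 22
22 ^ 5 = 19

19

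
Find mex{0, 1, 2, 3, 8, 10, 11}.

4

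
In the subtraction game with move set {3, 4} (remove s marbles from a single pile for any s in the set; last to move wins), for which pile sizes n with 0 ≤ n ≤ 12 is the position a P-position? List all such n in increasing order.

0, 1, 2, 7, 8, 9

Build the Grundy sequence with g(k) = mex{g(k−s) : s ∈ {3, 4}, s ≤ k}:
k:     0  1  2  3  4  5  6  7  8  9 10 11 12
g(k):  0  0  0  1  1  1  2  0  0  0  1  1  1
The P-positions (g = 0) in 0..12 are 0, 1, 2, 7, 8, 9.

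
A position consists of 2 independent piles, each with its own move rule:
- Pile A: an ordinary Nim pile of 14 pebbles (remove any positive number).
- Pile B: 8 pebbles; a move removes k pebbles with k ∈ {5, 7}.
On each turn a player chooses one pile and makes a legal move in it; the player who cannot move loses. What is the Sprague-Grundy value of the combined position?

Pile A is a plain Nim pile of size 14, so its Grundy value is 14.
Build the Grundy sequence for pile B with g(k) = mex{g(k−s) : s ∈ {5, 7}, s ≤ k}:
k:     0  1  2  3  4  5  6  7  8
g(k):  0  0  0  0  0  1  1  1  1
So g(8) = 1.
The value of a disjunctive sum is the nim-sum of the parts.
Combined value = 14 XOR 1 = 15.

15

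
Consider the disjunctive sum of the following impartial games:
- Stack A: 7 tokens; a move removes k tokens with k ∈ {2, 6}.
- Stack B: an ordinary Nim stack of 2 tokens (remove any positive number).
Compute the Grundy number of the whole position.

3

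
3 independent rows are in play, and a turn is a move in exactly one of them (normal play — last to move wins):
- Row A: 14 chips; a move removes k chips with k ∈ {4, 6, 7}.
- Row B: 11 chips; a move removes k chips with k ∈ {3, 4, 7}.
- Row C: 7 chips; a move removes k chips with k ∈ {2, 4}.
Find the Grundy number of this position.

0

Grundy values for row A (subtraction set {4, 6, 7}):
k:     0  1  2  3  4  5  6  7  8  9 10 11 12 13 14
g(k):  0  0  0  0  1  1  1  1  2  2  2  0  0  0  0
So g(14) = 0.
Grundy values for row B (subtraction set {3, 4, 7}):
g(0) = mex{} = 0
g(1) = mex{} = 0
g(2) = mex{} = 0
g(3) = mex{0} = 1
g(4) = mex{0} = 1
g(5) = mex{0} = 1
g(6) = mex{0,1} = 2
g(7) = mex{0,1} = 2
g(8) = mex{0,1} = 2
g(9) = mex{0,1,2} = 3
g(10) = mex{1,2} = 0
g(11) = mex{1,2} = 0
So g(11) = 0.
Grundy values for row C (subtraction set {2, 4}):
k:     0  1  2  3  4  5  6  7
g(k):  0  0  1  1  2  2  0  0
So g(7) = 0.
By the Sprague-Grundy theorem, the Grundy value of a sum of independent games is the XOR of the component values.
Combined value = 0 XOR 0 XOR 0 = 0.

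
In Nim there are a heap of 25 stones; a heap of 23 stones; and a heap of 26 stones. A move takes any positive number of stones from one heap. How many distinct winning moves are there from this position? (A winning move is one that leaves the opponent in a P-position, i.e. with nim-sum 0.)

3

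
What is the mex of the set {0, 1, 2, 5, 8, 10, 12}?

The values 0, 1, 2 are all present; 3 is the first non-negative integer missing from the set.

3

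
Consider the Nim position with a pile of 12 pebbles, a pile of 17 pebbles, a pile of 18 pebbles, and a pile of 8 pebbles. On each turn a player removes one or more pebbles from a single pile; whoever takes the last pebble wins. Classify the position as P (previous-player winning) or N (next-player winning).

N-position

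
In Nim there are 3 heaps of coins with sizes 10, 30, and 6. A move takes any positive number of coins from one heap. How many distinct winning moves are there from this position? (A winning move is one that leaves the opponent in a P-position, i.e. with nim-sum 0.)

1

Nim-sum: 10 ^ 30 ^ 6 = 18.
The overall nim-sum is X = 18. A heap of size p has a winning move iff p XOR X < p (reduce it to p XOR X).
  10: 10 XOR 18 = 24 ≥ 10 — no move.
  30: 30 XOR 18 = 12 < 30 — winning move (to 12).
  6: 6 XOR 18 = 20 ≥ 6 — no move.
That gives 1 winning move.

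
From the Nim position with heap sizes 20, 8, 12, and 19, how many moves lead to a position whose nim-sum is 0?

1

Compute the nim-sum pairwise:
20 ⊕ 8 = 28
28 ⊕ 12 = 16
16 ⊕ 19 = 3
The overall nim-sum is X = 3. A heap of size p has a winning move iff p XOR X < p (reduce it to p XOR X).
  20: 20 XOR 3 = 23 ≥ 20 — no move.
  8: 8 XOR 3 = 11 ≥ 8 — no move.
  12: 12 XOR 3 = 15 ≥ 12 — no move.
  19: 19 XOR 3 = 16 < 19 — winning move (to 16).
That gives 1 winning move.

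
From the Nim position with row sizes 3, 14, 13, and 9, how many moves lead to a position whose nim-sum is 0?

3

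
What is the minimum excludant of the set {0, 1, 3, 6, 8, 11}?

The values 0, 1 are all present; 2 is the first non-negative integer missing from the set.

2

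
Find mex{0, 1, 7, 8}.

The values 0, 1 are all present; 2 is the first non-negative integer missing from the set.

2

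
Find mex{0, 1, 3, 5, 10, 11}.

2

The values 0, 1 are all present; 2 is the first non-negative integer missing from the set.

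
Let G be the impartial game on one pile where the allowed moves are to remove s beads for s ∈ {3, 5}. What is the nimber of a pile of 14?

Build the Grundy sequence with g(k) = mex{g(k−s) : s ∈ {3, 5}, s ≤ k}:
k:     0  1  2  3  4  5  6  7  8  9 10 11 12 13 14
g(k):  0  0  0  1  1  1  2  2  0  0  0  1  1  1  2
So g(14) = 2.

2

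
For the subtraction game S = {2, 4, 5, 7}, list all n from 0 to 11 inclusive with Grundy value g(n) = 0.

0, 1, 9, 10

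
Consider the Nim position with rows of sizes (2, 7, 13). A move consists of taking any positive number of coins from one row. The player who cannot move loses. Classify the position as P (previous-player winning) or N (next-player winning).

Compute the nim-sum pairwise:
2 XOR 7 = 5
5 XOR 13 = 8
The nim-sum is 8 ≠ 0, so this is an N-position: the player to move can win.

N-position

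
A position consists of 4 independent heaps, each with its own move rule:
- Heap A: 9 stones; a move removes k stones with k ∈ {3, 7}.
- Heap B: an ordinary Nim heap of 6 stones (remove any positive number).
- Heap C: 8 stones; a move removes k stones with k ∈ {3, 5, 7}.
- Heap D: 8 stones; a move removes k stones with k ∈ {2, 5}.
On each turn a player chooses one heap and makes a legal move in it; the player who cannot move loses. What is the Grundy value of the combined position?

5

For heap A, compute g(0), g(1), … with moves {3, 7}:
k:     0  1  2  3  4  5  6  7  8  9
g(k):  0  0  0  1  1  1  0  2  2  1
So g(9) = 1.
Heap B is a plain Nim heap of size 6, so its Grundy value is 6.
Build the Grundy sequence for heap C with g(k) = mex{g(k−s) : s ∈ {3, 5, 7}, s ≤ k}:
k:     0  1  2  3  4  5  6  7  8
g(k):  0  0  0  1  1  1  2  2  2
So g(8) = 2.
Build the Grundy sequence for heap D with g(k) = mex{g(k−s) : s ∈ {2, 5}, s ≤ k}:
k:     0  1  2  3  4  5  6  7  8
g(k):  0  0  1  1  0  2  1  0  0
So g(8) = 0.
The value of a disjunctive sum is the nim-sum of the parts.
Combined value = 1 ⊕ 6 ⊕ 2 ⊕ 0 = 5.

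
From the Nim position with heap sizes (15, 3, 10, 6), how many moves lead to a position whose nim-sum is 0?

0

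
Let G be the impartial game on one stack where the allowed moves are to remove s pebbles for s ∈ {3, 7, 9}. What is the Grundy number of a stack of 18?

Compute g(0), g(1), … for moves {3, 7, 9}:
k:     0  1  2  3  4  5  6  7  8  9 10 11 12 13 14 15 16 17 18
g(k):  0  0  0  1  1  1  0  2  2  1  3  3  0  2  0  1  0  1  0
So g(18) = 0.

0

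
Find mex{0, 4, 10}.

1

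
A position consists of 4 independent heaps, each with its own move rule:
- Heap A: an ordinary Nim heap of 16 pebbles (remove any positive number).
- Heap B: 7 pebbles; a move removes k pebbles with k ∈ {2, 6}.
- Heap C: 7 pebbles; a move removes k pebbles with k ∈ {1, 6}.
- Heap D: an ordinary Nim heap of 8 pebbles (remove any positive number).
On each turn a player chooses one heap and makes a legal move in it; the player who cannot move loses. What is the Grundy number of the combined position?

25

Heap A is a plain Nim heap of size 16, so its Grundy value is 16.
Grundy values for heap B (subtraction set {2, 6}):
g(0) = mex{} = 0
g(1) = mex{} = 0
g(2) = mex{0} = 1
g(3) = mex{0} = 1
g(4) = mex{1} = 0
g(5) = mex{1} = 0
g(6) = mex{0} = 1
g(7) = mex{0} = 1
So g(7) = 1.
For heap C, compute g(0), g(1), … with moves {1, 6}:
g(0) = mex{} = 0
g(1) = mex{0} = 1
g(2) = mex{1} = 0
g(3) = mex{0} = 1
g(4) = mex{1} = 0
g(5) = mex{0} = 1
g(6) = mex{0,1} = 2
g(7) = mex{1,2} = 0
So g(7) = 0.
Heap D is a plain Nim heap of size 8, so its Grundy value is 8.
By the Sprague-Grundy theorem, the Grundy value of a sum of independent games is the XOR of the component values.
Combined value = 16 XOR 1 XOR 0 XOR 8 = 25.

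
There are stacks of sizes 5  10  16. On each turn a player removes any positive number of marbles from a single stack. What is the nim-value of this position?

31

Nim-sum: 5 ^ 10 ^ 16 = 31.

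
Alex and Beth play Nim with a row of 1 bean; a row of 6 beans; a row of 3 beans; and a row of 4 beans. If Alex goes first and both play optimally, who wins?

Compute the nim-sum pairwise:
1 XOR 6 = 7
7 XOR 3 = 4
4 XOR 4 = 0
The nim-sum is 0, so this is a P-position: the player to move is in a losing position under optimal play; Alex is about to move from it and so loses — Beth wins.

Beth wins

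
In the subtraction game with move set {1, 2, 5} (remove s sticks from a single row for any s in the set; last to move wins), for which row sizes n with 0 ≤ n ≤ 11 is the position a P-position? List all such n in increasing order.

Compute g(0), g(1), … for moves {1, 2, 5}:
g(0) = mex{} = 0
g(1) = mex{0} = 1
g(2) = mex{0,1} = 2
g(3) = mex{1,2} = 0
g(4) = mex{0,2} = 1
g(5) = mex{0,1} = 2
g(6) = mex{1,2} = 0
g(7) = mex{0,2} = 1
g(8) = mex{0,1} = 2
g(9) = mex{1,2} = 0
g(10) = mex{0,2} = 1
g(11) = mex{0,1} = 2
The P-positions (g = 0) in 0..11 are 0, 3, 6, 9.

0, 3, 6, 9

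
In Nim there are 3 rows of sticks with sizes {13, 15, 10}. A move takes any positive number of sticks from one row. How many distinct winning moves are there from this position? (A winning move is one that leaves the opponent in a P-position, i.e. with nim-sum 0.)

Bitwise XOR of the heap sizes:
  1101  (13)
  1111  (15)
  1010  (10)
  ----
  1000  (8)
The overall nim-sum is X = 8. A row of size p has a winning move iff p XOR X < p (reduce it to p XOR X).
  13: 13 XOR 8 = 5 < 13 — winning move (to 5).
  15: 15 XOR 8 = 7 < 15 — winning move (to 7).
  10: 10 XOR 8 = 2 < 10 — winning move (to 2).
That gives 3 winning moves.

3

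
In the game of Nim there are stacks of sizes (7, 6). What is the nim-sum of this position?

1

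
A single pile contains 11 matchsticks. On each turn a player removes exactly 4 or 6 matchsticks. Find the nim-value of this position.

Compute g(0), g(1), … for moves {4, 6}:
k:     0  1  2  3  4  5  6  7  8  9 10 11
g(k):  0  0  0  0  1  1  1  1  2  2  0  0
So g(11) = 0.

0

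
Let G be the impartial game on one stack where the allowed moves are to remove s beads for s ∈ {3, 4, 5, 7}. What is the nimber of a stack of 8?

2

Compute g(0), g(1), … for moves {3, 4, 5, 7}:
k:     0  1  2  3  4  5  6  7  8
g(k):  0  0  0  1  1  1  2  2  2
So g(8) = 2.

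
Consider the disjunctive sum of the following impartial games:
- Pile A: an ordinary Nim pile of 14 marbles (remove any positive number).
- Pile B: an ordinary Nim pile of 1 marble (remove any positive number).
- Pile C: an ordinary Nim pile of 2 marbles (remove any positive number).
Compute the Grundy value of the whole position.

13

Pile A is a plain Nim pile of size 14, so its Grundy value is 14.
Pile B is a plain Nim pile of size 1, so its Grundy value is 1.
Pile C is a plain Nim pile of size 2, so its Grundy value is 2.
By the Sprague-Grundy theorem, the Grundy value of a sum of independent games is the XOR of the component values.
Combined value = 14 XOR 1 XOR 2 = 13.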